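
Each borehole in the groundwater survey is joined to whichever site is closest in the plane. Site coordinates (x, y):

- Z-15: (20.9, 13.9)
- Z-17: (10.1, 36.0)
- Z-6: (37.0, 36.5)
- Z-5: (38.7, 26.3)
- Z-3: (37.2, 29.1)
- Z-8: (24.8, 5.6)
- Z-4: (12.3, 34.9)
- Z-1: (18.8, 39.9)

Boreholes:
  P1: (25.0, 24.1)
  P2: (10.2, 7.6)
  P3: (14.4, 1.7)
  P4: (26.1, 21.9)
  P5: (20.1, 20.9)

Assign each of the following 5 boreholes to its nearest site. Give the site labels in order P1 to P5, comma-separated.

Z-15, Z-15, Z-8, Z-15, Z-15

P1 → Z-15 (d²=120.85)
P2 → Z-15 (d²=154.18)
P3 → Z-8 (d²=123.37)
P4 → Z-15 (d²=91.04)
P5 → Z-15 (d²=49.64)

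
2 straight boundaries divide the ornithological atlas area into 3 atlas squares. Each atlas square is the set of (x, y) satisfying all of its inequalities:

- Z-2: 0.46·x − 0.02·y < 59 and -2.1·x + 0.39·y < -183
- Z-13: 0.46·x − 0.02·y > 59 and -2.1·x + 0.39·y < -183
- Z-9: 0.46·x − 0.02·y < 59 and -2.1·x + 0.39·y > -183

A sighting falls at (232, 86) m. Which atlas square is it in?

Z-13

0.46·232 − 0.02·86 = 105.000, which is > 59
-2.1·232 + 0.39·86 = -453.660, which is < -183
This sign pattern matches Z-13.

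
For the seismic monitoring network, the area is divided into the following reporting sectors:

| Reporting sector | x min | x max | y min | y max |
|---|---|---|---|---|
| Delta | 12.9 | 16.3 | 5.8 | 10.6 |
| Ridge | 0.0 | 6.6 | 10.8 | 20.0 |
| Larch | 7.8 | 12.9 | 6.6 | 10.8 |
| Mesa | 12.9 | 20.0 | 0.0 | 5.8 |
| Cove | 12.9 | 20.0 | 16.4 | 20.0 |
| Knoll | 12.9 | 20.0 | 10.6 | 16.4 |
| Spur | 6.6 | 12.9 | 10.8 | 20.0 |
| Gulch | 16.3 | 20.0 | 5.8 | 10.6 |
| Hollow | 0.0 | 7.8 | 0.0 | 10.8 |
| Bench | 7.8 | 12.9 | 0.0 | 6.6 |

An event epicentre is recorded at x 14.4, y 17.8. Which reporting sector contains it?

The point has x = 14.4 and y = 17.8.
Only Cove satisfies 12.9 ≤ x ≤ 20.0 and 16.4 ≤ y ≤ 20.0.

Cove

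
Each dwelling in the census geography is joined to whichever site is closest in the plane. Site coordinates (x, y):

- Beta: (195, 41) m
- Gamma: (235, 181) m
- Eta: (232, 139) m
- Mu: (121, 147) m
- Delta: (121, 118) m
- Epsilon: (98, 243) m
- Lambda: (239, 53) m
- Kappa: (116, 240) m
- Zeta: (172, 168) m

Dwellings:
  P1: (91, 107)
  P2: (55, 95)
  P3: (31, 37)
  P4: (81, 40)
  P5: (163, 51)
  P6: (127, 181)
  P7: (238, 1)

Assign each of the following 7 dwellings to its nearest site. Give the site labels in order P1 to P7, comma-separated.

Delta, Delta, Delta, Delta, Beta, Mu, Lambda

P1 → Delta (d²=1021.00)
P2 → Delta (d²=4885.00)
P3 → Delta (d²=14661.00)
P4 → Delta (d²=7684.00)
P5 → Beta (d²=1124.00)
P6 → Mu (d²=1192.00)
P7 → Lambda (d²=2705.00)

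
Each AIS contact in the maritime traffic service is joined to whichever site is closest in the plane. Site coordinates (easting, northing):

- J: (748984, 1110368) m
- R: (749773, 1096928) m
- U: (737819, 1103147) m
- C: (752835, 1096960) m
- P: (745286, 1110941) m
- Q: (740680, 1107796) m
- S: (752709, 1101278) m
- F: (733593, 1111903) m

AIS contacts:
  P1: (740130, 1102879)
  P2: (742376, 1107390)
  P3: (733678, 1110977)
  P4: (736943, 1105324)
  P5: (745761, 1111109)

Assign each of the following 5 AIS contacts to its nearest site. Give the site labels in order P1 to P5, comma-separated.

U, Q, F, U, P

P1 → U (d²=5412545.00)
P2 → Q (d²=3041252.00)
P3 → F (d²=864701.00)
P4 → U (d²=5506705.00)
P5 → P (d²=253849.00)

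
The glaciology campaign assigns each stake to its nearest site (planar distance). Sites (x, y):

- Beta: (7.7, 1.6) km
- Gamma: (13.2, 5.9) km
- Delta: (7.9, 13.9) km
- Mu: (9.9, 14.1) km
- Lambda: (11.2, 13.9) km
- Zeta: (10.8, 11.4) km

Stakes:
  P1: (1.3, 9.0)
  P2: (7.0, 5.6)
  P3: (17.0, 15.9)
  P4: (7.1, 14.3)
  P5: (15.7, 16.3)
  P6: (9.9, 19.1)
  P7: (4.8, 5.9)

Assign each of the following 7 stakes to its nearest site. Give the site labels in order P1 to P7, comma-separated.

Delta, Beta, Lambda, Delta, Lambda, Mu, Beta

P1 → Delta (d²=67.57)
P2 → Beta (d²=16.49)
P3 → Lambda (d²=37.64)
P4 → Delta (d²=0.80)
P5 → Lambda (d²=26.01)
P6 → Mu (d²=25.00)
P7 → Beta (d²=26.90)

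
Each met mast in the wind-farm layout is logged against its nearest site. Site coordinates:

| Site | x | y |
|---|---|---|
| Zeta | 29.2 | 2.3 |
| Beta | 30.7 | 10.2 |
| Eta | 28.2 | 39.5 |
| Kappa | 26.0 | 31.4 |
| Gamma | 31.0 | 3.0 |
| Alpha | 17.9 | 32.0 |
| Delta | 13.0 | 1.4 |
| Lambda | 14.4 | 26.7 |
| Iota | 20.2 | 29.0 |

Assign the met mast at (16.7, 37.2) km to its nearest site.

Alpha

Squared distances to each site:
Zeta: 1374.260; Beta: 925.000; Eta: 137.540; Kappa: 120.130; Gamma: 1374.130; Alpha: 28.480; Delta: 1295.330; Lambda: 115.540; Iota: 79.490.
Minimum at Alpha.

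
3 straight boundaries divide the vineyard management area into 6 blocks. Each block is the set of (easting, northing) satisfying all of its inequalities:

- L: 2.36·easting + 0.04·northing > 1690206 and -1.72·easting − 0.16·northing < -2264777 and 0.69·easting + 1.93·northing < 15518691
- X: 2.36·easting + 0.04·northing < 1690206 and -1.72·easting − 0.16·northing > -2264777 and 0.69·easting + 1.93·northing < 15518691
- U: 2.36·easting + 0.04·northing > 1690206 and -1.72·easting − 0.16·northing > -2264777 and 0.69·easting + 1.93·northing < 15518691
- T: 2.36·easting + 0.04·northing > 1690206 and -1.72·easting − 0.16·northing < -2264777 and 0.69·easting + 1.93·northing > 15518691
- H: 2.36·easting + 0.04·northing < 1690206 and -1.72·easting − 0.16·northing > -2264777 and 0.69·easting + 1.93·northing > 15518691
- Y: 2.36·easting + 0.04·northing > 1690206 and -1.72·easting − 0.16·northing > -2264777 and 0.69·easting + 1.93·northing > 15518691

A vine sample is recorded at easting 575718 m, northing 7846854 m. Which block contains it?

2.36·575718 + 0.04·7846854 = 1672568.640, which is < 1690206
-1.72·575718 − 0.16·7846854 = -2245731.600, which is > -2264777
0.69·575718 + 1.93·7846854 = 15541673.640, which is > 15518691
This sign pattern matches H.

H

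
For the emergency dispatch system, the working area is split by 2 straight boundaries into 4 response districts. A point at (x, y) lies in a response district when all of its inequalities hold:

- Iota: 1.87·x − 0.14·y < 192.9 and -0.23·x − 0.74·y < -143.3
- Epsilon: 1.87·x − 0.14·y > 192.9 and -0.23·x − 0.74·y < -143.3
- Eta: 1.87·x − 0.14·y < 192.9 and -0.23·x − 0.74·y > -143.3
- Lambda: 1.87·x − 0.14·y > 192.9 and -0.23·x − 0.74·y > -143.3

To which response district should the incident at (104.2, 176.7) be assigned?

Iota

1.87·104.2 − 0.14·176.7 = 170.116, which is < 192.9
-0.23·104.2 − 0.74·176.7 = -154.724, which is < -143.3
This sign pattern matches Iota.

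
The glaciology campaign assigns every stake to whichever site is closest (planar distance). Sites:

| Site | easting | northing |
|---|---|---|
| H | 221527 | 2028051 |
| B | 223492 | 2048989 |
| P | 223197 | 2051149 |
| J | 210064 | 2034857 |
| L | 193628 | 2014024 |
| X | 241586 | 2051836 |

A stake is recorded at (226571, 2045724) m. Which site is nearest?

Squared distances to each site:
H: 337776865.000; B: 20140466.000; P: 40814501.000; J: 390572738.000; L: 2090131249.000; X: 262806769.000.
Minimum at B.

B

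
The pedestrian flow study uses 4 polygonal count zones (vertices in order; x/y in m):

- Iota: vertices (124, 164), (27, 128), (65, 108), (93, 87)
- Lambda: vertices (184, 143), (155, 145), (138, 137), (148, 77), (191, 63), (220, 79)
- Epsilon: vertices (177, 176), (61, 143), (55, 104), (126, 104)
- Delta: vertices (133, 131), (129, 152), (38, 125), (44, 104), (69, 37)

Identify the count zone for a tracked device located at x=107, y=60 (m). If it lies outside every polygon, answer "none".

none

Cast a ray rightward from (107, 60). For each polygon, the edges (by vertex number in listed order) whose endpoints lie on opposite sides of y = 60, where each meets that height, and whether that is right or left of the point:
Iota: no edge straddles that height → 0 crossings.
Lambda: no edge straddles that height → 0 crossings.
Epsilon: no edge straddles that height → 0 crossings.
Delta: 4–5 at x≈60.4 (left), 5–1 at x≈84.7 (left) → 0 crossings.
All counts are even, so the point lies outside every listed polygon.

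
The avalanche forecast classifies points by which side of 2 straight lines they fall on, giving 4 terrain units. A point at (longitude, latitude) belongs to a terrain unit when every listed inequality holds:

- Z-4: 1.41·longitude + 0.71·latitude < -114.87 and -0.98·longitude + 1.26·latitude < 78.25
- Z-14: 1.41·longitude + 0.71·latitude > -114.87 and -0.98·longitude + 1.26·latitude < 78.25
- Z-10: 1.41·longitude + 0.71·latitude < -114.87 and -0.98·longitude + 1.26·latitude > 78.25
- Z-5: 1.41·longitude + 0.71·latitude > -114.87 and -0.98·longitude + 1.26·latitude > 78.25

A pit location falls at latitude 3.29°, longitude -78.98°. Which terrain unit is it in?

1.41·-78.98 + 0.71·3.29 = -109.026, which is > -114.87
-0.98·-78.98 + 1.26·3.29 = 81.546, which is > 78.25
This sign pattern matches Z-5.

Z-5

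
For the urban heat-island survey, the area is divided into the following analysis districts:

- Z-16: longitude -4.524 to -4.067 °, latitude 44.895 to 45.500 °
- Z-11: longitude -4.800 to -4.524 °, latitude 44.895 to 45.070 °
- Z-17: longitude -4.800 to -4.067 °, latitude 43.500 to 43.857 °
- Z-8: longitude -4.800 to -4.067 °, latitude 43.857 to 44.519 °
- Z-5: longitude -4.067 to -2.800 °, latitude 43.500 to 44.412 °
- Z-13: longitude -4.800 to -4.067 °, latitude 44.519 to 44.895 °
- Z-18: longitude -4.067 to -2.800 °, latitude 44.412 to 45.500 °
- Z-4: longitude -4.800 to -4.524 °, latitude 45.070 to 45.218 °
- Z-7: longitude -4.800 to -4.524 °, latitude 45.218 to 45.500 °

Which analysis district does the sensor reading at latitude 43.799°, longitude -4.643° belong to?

Z-17

The point has longitude = -4.643 and latitude = 43.799.
Only Z-17 satisfies -4.800 ≤ longitude ≤ -4.067 and 43.500 ≤ latitude ≤ 43.857.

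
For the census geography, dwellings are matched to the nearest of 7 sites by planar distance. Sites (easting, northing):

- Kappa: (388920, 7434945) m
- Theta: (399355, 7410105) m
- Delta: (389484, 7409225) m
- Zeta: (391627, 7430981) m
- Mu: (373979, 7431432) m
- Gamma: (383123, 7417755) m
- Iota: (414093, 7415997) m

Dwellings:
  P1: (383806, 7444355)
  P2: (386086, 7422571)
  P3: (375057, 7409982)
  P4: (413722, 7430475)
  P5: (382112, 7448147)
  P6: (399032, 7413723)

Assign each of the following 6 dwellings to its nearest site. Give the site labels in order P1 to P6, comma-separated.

P1 → Kappa (d²=114701096.00)
P2 → Gamma (d²=31973225.00)
P3 → Gamma (d²=125479885.00)
P4 → Iota (d²=209750125.00)
P5 → Kappa (d²=220641668.00)
P6 → Theta (d²=13194253.00)

Kappa, Gamma, Gamma, Iota, Kappa, Theta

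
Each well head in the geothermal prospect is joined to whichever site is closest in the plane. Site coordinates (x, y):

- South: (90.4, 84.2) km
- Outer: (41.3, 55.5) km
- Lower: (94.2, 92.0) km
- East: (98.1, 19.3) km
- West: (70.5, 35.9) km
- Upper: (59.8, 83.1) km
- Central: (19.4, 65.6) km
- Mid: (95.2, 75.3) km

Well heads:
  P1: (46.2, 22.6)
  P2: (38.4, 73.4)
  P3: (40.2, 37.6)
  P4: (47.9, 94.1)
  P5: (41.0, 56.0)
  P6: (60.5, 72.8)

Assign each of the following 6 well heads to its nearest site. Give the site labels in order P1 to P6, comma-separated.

West, Outer, Outer, Upper, Outer, Upper

P1 → West (d²=767.38)
P2 → Outer (d²=328.82)
P3 → Outer (d²=321.62)
P4 → Upper (d²=262.61)
P5 → Outer (d²=0.34)
P6 → Upper (d²=106.58)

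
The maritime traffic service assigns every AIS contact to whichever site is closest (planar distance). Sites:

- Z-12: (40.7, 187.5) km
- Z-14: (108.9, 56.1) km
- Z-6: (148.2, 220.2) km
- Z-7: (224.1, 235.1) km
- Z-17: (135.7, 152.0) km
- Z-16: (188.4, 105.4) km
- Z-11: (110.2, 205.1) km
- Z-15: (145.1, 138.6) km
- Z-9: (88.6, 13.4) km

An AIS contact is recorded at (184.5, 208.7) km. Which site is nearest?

Squared distances to each site:
Z-12: 21127.880; Z-14: 29002.120; Z-6: 1449.940; Z-7: 2265.120; Z-17: 5596.330; Z-16: 10686.100; Z-11: 5533.450; Z-15: 6466.370; Z-9: 47338.900.
Minimum at Z-6.

Z-6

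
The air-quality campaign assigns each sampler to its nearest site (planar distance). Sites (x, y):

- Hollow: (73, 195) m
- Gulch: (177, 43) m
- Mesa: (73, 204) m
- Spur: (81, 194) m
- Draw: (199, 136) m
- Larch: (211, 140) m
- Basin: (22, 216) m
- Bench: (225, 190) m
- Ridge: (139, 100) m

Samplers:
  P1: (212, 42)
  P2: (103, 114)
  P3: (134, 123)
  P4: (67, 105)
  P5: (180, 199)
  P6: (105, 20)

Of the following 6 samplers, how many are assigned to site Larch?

0

P1 → Gulch
P2 → Ridge
P3 → Ridge
P4 → Ridge
P5 → Bench
P6 → Gulch
0 of the 6 go to Larch.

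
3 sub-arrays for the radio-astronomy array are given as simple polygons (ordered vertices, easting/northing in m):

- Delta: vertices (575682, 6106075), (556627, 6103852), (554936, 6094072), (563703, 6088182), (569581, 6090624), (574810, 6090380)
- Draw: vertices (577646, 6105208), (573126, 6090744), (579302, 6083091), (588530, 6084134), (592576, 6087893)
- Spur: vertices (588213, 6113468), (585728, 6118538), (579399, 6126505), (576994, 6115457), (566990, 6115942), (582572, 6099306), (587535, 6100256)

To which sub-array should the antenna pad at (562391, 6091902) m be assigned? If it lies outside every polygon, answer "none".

Delta

Cast a ray rightward from (562391, 6091902). For each polygon, the edges (by vertex number in listed order) whose endpoints lie on opposite sides of northing = 6091902, where each meets that height, and whether that is right or left of the point:
Delta: 3–4 at easting≈558165.9 (left), 6–1 at easting≈574894.6 (right) → 1 crossing.
Draw: 1–2 at easting≈573487.9 (right), 5–1 at easting≈589119.2 (right) → 2 crossings.
Spur: no edge straddles that height → 0 crossings.
Only Delta has an odd count, so the point is inside Delta.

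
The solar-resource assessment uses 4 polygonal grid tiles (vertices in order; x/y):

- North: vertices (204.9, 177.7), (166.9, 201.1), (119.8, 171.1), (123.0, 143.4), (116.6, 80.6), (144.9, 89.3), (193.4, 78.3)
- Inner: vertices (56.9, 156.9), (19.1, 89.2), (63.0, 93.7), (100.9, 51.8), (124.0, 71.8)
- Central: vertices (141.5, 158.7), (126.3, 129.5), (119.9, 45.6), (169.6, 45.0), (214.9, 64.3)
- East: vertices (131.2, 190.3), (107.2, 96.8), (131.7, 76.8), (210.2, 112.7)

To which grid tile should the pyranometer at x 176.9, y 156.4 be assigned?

Cast a ray rightward from (176.9, 156.4). For each polygon, the edges (by vertex number in listed order) whose endpoints lie on opposite sides of y = 156.4, where each meets that height, and whether that is right or left of the point:
North: 3–4 at x≈121.50 (left), 7–1 at x≈202.44 (right) → 1 crossing.
Inner: 1–2 at x≈56.62 (left), 5–1 at x≈57.29 (left) → 0 crossings.
Central: 1–2 at x≈140.30 (left), 5–1 at x≈143.29 (left) → 0 crossings.
East: 1–2 at x≈122.50 (left), 4–1 at x≈165.71 (left) → 0 crossings.
Only North has an odd count, so the point is inside North.

North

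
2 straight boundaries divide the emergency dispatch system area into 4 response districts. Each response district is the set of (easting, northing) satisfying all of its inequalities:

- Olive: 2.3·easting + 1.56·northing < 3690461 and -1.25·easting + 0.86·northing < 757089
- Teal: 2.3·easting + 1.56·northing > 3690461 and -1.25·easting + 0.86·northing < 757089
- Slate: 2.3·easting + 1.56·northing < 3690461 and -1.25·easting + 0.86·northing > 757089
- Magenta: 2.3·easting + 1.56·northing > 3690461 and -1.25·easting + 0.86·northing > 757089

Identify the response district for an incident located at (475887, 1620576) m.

2.3·475887 + 1.56·1620576 = 3622638.660, which is < 3690461
-1.25·475887 + 0.86·1620576 = 798836.610, which is > 757089
This sign pattern matches Slate.

Slate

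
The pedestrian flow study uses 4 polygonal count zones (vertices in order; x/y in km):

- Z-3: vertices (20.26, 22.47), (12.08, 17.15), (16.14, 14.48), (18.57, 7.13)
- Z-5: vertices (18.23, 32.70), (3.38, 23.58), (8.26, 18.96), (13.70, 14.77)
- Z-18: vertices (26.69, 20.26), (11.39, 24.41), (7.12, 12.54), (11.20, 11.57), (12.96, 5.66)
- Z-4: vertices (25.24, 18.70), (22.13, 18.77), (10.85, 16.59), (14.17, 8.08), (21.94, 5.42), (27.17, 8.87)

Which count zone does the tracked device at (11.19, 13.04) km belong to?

Z-18

Cast a ray rightward from (11.19, 13.04). For each polygon, the edges (by vertex number in listed order) whose endpoints lie on opposite sides of y = 13.04, where each meets that height, and whether that is right or left of the point:
Z-3: 3–4 at x≈16.616 (right), 4–1 at x≈19.221 (right) → 2 crossings.
Z-5: no edge straddles that height → 0 crossings.
Z-18: 2–3 at x≈7.300 (left), 5–1 at x≈19.900 (right) → 1 crossing.
Z-4: 3–4 at x≈12.235 (right), 6–1 at x≈26.351 (right) → 2 crossings.
Only Z-18 has an odd count, so the point is inside Z-18.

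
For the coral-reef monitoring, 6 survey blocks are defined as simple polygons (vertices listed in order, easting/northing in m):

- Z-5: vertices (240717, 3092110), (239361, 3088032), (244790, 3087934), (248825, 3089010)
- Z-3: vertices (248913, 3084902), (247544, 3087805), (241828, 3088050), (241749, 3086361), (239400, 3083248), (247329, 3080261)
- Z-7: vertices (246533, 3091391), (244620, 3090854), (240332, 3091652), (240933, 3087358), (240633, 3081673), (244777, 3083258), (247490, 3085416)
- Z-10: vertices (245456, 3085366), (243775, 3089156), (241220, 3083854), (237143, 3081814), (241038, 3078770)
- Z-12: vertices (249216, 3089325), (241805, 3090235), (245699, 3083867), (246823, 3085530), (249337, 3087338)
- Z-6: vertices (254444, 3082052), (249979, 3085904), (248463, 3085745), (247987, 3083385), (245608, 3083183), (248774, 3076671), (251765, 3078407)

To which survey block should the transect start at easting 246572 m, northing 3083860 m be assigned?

Cast a ray rightward from (246572, 3083860). For each polygon, the edges (by vertex number in listed order) whose endpoints lie on opposite sides of northing = 3083860, where each meets that height, and whether that is right or left of the point:
Z-5: no edge straddles that height → 0 crossings.
Z-3: 4–5 at easting≈239861.8 (left), 6–1 at easting≈248557.4 (right) → 1 crossing.
Z-7: 4–5 at easting≈240748.4 (left), 6–7 at easting≈245533.8 (left) → 0 crossings.
Z-10: 2–3 at easting≈241222.9 (left), 5–1 at easting≈244447.3 (left) → 0 crossings.
Z-12: no edge straddles that height → 0 crossings.
Z-6: 1–2 at easting≈252348.3 (right), 3–4 at easting≈248082.8 (right) → 2 crossings.
Only Z-3 has an odd count, so the point is inside Z-3.

Z-3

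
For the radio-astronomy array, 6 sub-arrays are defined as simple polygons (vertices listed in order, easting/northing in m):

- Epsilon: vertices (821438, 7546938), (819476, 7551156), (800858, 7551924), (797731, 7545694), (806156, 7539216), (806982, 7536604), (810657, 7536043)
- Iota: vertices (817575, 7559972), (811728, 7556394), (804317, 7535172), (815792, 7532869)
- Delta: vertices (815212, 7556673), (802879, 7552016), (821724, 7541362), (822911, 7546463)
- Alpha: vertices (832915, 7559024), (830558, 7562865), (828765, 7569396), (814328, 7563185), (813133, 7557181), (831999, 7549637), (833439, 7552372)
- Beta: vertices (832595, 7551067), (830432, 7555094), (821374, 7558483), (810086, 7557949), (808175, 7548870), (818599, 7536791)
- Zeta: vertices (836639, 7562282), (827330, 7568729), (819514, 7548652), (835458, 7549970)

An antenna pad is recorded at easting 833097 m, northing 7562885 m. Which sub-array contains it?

Zeta

Cast a ray rightward from (833097, 7562885). For each polygon, the edges (by vertex number in listed order) whose endpoints lie on opposite sides of northing = 7562885, where each meets that height, and whether that is right or left of the point:
Epsilon: no edge straddles that height → 0 crossings.
Iota: no edge straddles that height → 0 crossings.
Delta: no edge straddles that height → 0 crossings.
Alpha: 2–3 at easting≈830552.5 (left), 4–5 at easting≈814268.3 (left) → 0 crossings.
Beta: no edge straddles that height → 0 crossings.
Zeta: 1–2 at easting≈835768.3 (right), 2–3 at easting≈825054.9 (left) → 1 crossing.
Only Zeta has an odd count, so the point is inside Zeta.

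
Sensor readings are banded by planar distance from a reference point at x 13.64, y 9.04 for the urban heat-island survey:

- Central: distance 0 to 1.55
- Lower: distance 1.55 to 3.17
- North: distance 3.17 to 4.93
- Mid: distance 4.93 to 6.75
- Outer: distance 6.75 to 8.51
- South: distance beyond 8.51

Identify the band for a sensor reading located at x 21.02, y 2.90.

Distance = √((21.02−13.64)² + (2.90−9.04)²) = √(54.464 + 37.700) = 9.600.
8.51 ≤ 9.600 < ∞ → South.

South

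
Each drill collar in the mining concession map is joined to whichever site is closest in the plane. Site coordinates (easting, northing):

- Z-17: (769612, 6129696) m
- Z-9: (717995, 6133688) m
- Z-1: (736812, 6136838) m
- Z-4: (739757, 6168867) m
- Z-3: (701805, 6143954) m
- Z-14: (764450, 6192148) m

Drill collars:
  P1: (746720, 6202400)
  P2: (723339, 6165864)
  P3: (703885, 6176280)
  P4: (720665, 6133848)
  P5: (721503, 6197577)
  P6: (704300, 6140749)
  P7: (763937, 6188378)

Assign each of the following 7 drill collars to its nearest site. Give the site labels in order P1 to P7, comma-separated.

Z-14, Z-4, Z-3, Z-9, Z-4, Z-3, Z-14

P1 → Z-14 (d²=419456404.00)
P2 → Z-4 (d²=278568733.00)
P3 → Z-3 (d²=1049296676.00)
P4 → Z-9 (d²=7154500.00)
P5 → Z-4 (d²=1157472616.00)
P6 → Z-3 (d²=16497050.00)
P7 → Z-14 (d²=14476069.00)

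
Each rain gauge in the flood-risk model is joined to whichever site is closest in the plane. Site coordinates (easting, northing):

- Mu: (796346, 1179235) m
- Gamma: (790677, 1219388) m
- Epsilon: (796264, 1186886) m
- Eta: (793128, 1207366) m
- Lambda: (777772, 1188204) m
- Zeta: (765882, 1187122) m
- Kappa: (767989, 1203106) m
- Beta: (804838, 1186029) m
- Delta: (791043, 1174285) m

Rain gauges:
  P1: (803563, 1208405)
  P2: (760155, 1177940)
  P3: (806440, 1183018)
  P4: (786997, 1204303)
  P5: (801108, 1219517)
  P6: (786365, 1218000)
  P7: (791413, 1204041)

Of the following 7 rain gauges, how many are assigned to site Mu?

0

P1 → Eta
P2 → Zeta
P3 → Beta
P4 → Eta
P5 → Gamma
P6 → Gamma
P7 → Eta
0 of the 7 go to Mu.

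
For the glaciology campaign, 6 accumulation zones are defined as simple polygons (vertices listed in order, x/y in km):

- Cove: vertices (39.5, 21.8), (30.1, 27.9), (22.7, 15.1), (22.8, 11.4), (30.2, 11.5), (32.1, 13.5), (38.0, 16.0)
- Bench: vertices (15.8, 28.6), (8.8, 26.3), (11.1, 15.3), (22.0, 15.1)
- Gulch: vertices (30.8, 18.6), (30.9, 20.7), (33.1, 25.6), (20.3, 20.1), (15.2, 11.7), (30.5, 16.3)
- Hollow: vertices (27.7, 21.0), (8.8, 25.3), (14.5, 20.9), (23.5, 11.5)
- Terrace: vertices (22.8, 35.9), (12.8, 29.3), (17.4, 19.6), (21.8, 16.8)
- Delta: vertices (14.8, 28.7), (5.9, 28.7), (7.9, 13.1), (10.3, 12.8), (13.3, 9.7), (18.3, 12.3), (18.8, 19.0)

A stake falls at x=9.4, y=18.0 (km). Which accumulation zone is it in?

Cast a ray rightward from (9.4, 18.0). For each polygon, the edges (by vertex number in listed order) whose endpoints lie on opposite sides of y = 18.0, where each meets that height, and whether that is right or left of the point:
Cove: 2–3 at x≈24.38 (right), 7–1 at x≈38.52 (right) → 2 crossings.
Bench: 2–3 at x≈10.54 (right), 4–1 at x≈20.67 (right) → 2 crossings.
Gulch: 4–5 at x≈19.02 (right), 6–1 at x≈30.72 (right) → 2 crossings.
Hollow: 3–4 at x≈17.28 (right), 4–1 at x≈26.37 (right) → 2 crossings.
Terrace: 3–4 at x≈19.91 (right), 4–1 at x≈21.86 (right) → 2 crossings.
Delta: 2–3 at x≈7.27 (left), 6–7 at x≈18.73 (right) → 1 crossing.
Only Delta has an odd count, so the point is inside Delta.

Delta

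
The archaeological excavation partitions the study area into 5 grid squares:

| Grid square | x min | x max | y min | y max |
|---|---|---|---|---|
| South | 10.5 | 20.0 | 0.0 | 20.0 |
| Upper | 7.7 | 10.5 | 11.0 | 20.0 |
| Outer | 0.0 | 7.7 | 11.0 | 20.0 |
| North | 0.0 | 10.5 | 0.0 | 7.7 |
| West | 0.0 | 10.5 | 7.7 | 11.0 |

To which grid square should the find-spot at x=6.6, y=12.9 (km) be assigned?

Outer

The point has x = 6.6 and y = 12.9.
Only Outer satisfies 0.0 ≤ x ≤ 7.7 and 11.0 ≤ y ≤ 20.0.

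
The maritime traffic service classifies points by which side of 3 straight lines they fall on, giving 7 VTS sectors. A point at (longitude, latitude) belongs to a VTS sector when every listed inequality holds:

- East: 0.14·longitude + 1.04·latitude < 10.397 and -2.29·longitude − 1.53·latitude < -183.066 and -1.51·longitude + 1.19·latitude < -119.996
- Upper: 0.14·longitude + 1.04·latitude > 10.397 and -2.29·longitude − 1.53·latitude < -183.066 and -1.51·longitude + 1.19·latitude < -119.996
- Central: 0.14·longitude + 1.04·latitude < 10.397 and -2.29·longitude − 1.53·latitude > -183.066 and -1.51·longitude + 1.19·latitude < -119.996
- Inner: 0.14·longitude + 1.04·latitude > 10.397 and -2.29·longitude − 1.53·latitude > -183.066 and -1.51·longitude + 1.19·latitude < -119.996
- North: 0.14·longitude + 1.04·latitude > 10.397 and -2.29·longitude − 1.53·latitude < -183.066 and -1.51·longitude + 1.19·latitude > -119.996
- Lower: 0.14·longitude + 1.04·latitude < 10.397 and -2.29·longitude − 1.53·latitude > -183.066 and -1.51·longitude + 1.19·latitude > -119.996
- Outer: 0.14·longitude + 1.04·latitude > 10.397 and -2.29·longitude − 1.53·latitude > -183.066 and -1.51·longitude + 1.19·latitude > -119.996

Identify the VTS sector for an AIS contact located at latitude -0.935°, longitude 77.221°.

Lower

0.14·77.221 + 1.04·-0.935 = 9.839, which is < 10.397
-2.29·77.221 − 1.53·-0.935 = -175.406, which is > -183.066
-1.51·77.221 + 1.19·-0.935 = -117.716, which is > -119.996
This sign pattern matches Lower.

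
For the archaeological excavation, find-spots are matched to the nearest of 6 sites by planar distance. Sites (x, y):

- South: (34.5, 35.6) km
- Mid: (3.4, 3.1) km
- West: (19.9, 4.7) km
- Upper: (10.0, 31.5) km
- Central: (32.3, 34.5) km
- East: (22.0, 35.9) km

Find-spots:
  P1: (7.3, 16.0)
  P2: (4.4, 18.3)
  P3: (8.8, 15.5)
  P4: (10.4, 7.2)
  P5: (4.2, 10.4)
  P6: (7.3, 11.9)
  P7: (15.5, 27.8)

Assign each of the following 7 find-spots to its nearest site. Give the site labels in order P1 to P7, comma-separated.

P1 → Mid (d²=181.62)
P2 → Upper (d²=205.60)
P3 → Mid (d²=182.92)
P4 → Mid (d²=65.81)
P5 → Mid (d²=53.93)
P6 → Mid (d²=92.65)
P7 → Upper (d²=43.94)

Mid, Upper, Mid, Mid, Mid, Mid, Upper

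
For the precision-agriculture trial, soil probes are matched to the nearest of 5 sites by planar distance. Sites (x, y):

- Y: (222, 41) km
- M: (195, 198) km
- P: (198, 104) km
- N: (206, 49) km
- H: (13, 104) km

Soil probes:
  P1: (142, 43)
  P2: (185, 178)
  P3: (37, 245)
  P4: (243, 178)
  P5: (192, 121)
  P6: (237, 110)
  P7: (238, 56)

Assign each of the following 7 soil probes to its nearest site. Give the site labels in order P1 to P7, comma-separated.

P1 → N (d²=4132.00)
P2 → M (d²=500.00)
P3 → H (d²=20457.00)
P4 → M (d²=2704.00)
P5 → P (d²=325.00)
P6 → P (d²=1557.00)
P7 → Y (d²=481.00)

N, M, H, M, P, P, Y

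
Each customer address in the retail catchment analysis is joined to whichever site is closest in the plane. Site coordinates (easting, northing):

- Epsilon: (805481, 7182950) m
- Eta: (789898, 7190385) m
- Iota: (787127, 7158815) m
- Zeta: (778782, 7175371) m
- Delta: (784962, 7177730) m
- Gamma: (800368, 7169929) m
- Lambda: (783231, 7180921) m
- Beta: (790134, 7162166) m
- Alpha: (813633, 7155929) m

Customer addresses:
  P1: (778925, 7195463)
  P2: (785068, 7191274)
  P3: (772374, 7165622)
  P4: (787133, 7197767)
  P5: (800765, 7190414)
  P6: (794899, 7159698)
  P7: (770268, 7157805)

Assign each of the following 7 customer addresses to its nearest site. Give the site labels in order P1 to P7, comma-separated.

P1 → Eta (d²=146192813.00)
P2 → Eta (d²=24119221.00)
P3 → Zeta (d²=136105465.00)
P4 → Eta (d²=62139149.00)
P5 → Epsilon (d²=77951952.00)
P6 → Beta (d²=28796249.00)
P7 → Iota (d²=285245981.00)

Eta, Eta, Zeta, Eta, Epsilon, Beta, Iota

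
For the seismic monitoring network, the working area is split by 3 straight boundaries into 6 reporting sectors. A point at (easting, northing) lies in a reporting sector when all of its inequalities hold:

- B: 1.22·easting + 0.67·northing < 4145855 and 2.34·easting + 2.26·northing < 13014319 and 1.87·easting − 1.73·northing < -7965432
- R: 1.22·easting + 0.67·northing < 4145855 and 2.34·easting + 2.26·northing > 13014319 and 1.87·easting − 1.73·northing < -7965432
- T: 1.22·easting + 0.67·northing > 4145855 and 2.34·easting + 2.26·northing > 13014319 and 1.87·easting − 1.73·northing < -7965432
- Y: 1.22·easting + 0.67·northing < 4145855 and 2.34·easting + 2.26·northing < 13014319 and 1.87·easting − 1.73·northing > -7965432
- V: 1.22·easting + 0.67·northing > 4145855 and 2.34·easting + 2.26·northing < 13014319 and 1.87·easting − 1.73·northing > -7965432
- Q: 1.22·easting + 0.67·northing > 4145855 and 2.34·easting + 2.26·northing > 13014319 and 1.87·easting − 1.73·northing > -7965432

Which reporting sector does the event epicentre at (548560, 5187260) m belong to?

Y

1.22·548560 + 0.67·5187260 = 4144707.400, which is < 4145855
2.34·548560 + 2.26·5187260 = 13006838.000, which is < 13014319
1.87·548560 − 1.73·5187260 = -7948152.600, which is > -7965432
This sign pattern matches Y.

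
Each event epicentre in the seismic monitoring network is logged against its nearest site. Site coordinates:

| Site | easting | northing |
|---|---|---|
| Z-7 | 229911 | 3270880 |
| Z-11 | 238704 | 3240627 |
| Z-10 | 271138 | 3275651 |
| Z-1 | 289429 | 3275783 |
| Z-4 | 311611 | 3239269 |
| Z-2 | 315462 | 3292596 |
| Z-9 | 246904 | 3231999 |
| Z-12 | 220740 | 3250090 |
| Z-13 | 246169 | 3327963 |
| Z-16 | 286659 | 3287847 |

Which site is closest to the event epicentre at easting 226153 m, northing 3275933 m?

Z-7

Squared distances to each site:
Z-7: 39655373.000; Z-11: 1404041237.000; Z-10: 2023729749.000; Z-1: 4003874676.000; Z-4: 8647318660.000; Z-2: 8253753050.000; Z-9: 2360800357.000; Z-12: 697161218.000; Z-13: 3107761156.000; Z-16: 3802919432.000.
Minimum at Z-7.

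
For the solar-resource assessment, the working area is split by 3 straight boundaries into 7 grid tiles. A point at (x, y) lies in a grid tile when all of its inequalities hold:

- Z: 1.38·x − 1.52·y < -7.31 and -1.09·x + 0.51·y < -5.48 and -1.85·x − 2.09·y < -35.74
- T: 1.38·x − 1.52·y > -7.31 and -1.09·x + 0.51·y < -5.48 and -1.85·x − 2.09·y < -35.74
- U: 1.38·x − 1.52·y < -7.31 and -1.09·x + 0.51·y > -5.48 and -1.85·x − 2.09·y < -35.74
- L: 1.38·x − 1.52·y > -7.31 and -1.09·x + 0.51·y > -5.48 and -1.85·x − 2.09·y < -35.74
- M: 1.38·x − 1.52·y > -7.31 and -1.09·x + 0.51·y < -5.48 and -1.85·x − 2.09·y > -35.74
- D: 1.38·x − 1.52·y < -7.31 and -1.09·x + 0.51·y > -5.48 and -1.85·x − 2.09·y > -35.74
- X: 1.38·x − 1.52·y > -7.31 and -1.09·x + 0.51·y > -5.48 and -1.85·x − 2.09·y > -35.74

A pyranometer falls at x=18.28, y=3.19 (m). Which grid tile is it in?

T

1.38·18.28 − 1.52·3.19 = 20.378, which is > -7.31
-1.09·18.28 + 0.51·3.19 = -18.298, which is < -5.48
-1.85·18.28 − 2.09·3.19 = -40.485, which is < -35.74
This sign pattern matches T.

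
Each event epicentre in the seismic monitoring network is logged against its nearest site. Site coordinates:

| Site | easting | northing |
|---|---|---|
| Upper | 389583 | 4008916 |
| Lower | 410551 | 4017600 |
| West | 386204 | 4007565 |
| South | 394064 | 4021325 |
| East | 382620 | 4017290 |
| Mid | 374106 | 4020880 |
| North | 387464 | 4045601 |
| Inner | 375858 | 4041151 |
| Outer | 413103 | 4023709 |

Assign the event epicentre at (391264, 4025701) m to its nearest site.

South

Squared distances to each site:
Upper: 284561986.000; Lower: 437614570.000; West: 354518096.000; South: 26989376.000; East: 145463657.000; Mid: 317639005.000; North: 410450000.000; Inner: 476047336.000; Outer: 480909985.000.
Minimum at South.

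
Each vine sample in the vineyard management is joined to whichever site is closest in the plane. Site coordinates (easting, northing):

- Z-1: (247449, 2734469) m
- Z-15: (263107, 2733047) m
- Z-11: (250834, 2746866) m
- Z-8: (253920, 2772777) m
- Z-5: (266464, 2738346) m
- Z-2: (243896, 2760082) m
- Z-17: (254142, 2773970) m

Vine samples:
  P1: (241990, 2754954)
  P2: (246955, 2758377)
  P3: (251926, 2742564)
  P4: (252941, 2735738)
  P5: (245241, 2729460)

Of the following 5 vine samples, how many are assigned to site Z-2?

2

P1 → Z-2
P2 → Z-2
P3 → Z-11
P4 → Z-1
P5 → Z-1
2 of the 5 go to Z-2.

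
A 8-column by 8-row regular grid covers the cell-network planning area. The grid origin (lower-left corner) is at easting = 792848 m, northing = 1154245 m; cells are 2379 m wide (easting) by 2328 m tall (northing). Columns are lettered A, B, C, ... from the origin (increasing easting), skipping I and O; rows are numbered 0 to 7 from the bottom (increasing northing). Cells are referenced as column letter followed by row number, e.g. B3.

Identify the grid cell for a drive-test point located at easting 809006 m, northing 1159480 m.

G2

Column index: ⌊(809006 − 792848) / 2379⌋ = ⌊6.792⌋ = 6 → column G
Row offset from origin: ⌊(1159480 − 1154245) / 2328⌋ = ⌊2.249⌋ = 2 → row 2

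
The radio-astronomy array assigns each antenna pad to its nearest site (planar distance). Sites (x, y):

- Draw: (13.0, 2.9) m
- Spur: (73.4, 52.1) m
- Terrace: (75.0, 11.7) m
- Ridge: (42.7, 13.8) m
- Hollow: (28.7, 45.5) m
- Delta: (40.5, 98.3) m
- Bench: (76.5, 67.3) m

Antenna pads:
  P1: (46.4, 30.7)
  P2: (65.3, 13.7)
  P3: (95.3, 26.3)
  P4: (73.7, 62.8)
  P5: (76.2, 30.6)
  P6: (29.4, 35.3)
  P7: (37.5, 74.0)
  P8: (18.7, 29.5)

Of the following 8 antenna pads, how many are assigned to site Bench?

P1 → Ridge
P2 → Terrace
P3 → Terrace
P4 → Bench
P5 → Terrace
P6 → Hollow
P7 → Delta
P8 → Hollow
1 of the 8 goes to Bench.

1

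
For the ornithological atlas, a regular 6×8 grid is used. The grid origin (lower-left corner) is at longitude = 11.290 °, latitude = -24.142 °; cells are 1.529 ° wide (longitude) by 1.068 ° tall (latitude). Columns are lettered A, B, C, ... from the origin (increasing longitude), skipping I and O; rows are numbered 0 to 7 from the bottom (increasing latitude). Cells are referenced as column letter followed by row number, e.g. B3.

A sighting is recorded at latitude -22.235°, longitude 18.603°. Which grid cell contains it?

E1

Column index: ⌊(18.603 − 11.290) / 1.529⌋ = ⌊4.783⌋ = 4 → column E
Row offset from origin: ⌊(-22.235 − -24.142) / 1.068⌋ = ⌊1.786⌋ = 1 → row 1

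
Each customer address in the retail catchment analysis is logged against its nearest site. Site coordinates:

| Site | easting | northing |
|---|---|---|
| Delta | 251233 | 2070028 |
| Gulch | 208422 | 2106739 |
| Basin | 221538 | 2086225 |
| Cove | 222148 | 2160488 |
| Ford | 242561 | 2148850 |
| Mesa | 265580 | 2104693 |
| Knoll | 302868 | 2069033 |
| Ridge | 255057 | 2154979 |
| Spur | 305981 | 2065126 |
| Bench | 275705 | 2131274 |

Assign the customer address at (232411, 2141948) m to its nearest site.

Ford

Squared distances to each site:
Delta: 5526754084.000; Gulch: 1815145802.000; Basin: 3223274858.000; Cove: 449060769.000; Ford: 150660104.000; Mesa: 2488117586.000; Knoll: 10280786074.000; Ridge: 682648277.000; Spur: 11314164584.000; Bench: 1988304712.000.
Minimum at Ford.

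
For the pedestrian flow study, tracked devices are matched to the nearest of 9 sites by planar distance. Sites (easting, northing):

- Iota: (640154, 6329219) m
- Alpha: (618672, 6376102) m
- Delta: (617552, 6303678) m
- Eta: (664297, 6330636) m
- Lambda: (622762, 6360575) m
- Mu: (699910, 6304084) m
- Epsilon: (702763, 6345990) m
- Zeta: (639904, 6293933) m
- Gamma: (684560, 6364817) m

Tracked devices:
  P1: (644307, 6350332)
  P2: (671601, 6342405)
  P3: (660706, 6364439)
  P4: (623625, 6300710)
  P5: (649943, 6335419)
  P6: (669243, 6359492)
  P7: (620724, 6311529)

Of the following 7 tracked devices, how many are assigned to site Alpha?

P1 → Iota
P2 → Eta
P3 → Gamma
P4 → Delta
P5 → Iota
P6 → Gamma
P7 → Delta
0 of the 7 go to Alpha.

0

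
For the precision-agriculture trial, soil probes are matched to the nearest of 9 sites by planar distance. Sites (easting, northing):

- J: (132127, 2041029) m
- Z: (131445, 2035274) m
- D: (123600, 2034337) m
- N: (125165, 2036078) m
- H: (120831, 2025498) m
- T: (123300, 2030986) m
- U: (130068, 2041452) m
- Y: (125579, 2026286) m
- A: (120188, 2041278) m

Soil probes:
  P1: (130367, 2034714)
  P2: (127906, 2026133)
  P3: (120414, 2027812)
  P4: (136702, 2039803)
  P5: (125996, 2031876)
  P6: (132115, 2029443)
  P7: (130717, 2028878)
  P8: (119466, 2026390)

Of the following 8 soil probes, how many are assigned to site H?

P1 → Z
P2 → Y
P3 → H
P4 → J
P5 → T
P6 → Z
P7 → Y
P8 → H
2 of the 8 go to H.

2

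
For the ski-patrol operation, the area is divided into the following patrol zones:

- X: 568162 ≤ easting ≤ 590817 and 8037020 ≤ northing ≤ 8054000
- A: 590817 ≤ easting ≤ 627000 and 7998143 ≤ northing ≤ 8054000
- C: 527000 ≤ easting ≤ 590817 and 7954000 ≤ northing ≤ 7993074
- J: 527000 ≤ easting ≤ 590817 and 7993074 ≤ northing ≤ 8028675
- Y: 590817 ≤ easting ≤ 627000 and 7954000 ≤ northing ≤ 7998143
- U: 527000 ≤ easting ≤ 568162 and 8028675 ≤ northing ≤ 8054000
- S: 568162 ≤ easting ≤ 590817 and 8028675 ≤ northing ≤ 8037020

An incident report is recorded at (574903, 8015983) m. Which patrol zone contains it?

The point has easting = 574903 and northing = 8015983.
Only J satisfies 527000 ≤ easting ≤ 590817 and 7993074 ≤ northing ≤ 8028675.

J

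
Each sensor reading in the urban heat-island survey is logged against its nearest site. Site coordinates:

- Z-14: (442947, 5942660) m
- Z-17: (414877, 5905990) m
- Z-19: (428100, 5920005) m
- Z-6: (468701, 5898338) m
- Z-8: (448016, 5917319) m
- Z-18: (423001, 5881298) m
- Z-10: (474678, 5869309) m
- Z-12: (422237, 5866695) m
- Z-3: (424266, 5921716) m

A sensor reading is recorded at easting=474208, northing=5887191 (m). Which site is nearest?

Z-6

Squared distances to each site:
Z-14: 4054060082.000; Z-17: 3873569962.000; Z-19: 3202706260.000; Z-6: 154582658.000; Z-8: 1593717248.000; Z-18: 2656884298.000; Z-10: 319986824.000; Z-12: 3121070857.000; Z-3: 3686178989.000.
Minimum at Z-6.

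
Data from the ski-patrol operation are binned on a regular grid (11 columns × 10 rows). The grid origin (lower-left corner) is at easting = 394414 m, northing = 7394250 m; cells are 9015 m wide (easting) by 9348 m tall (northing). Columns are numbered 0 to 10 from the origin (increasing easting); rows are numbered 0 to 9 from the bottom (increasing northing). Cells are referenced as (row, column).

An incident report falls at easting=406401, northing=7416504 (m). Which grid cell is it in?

(2, 1)

Column index: ⌊(406401 − 394414) / 9015⌋ = ⌊1.330⌋ = 1
Row offset from origin: ⌊(7416504 − 7394250) / 9348⌋ = ⌊2.381⌋ = 2 → row 2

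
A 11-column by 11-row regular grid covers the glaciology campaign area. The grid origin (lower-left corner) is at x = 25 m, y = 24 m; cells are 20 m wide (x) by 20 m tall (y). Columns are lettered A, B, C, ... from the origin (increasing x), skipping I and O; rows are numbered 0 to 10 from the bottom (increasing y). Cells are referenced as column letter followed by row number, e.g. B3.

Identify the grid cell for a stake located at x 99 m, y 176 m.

D7

Column index: ⌊(99 − 25) / 20⌋ = ⌊3.700⌋ = 3 → column D
Row offset from origin: ⌊(176 − 24) / 20⌋ = ⌊7.600⌋ = 7 → row 7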